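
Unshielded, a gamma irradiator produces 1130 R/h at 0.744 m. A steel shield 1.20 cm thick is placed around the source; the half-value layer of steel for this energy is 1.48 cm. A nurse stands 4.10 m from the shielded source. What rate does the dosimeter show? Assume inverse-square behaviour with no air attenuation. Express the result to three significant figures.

21.2 R/h

Distance alone: 1130 × (0.744/4.10)² = 1130 × 0.03293 = 37.21 R/h.
Shield: 1.20/1.48 = 0.8108 half-value layers → attenuation 2^(−0.8108) = 0.5701.
Combined: 37.21 × 0.5701 = 21.21 R/h.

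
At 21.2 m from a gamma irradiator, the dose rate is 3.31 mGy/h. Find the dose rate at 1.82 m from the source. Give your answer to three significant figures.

449 mGy/h

By the inverse-square law, the rate at 1.82 m is
(21.2/1.82)² = 135.7, so 3.31 × 135.7 = 449.2 mGy/h.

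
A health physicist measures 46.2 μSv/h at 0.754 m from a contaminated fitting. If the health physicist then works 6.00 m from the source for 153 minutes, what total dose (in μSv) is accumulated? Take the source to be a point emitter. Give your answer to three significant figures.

1.86 μSv

Using I₁d₁² = I₂d₂², rate at 6.00 m:
46.2 × (0.754/6.00)² = 46.2 × 0.01579 = 0.7295 μSv/h.
Dose = rate × time = 0.7295 μSv/h × 2.550 h = 1.860 μSv.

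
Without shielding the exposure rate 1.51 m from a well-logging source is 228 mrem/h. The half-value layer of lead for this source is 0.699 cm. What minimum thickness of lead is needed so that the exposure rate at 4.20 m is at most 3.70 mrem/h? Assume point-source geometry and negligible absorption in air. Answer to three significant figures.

2.09 cm

At 4.20 m, distance alone gives (1.51/4.20)² = 0.1293, so 228 × 0.1293 = 29.48 mrem/h.
Further attenuation needed: 29.48/3.70 = 7.968.
n = log₂(7.968) = 2.994 half-value layers.
Thickness = 2.994 × 0.699 cm = 2.093 cm.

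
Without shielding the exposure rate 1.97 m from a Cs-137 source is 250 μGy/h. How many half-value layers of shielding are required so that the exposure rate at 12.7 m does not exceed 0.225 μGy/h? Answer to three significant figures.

4.74 half-value layers

At 12.7 m, distance alone gives 250 × (1.97/12.7)² = 250 × 0.02406 = 6.015 μGy/h.
Further attenuation needed: 6.015/0.225 = 26.73.
n = log₂(26.73) = 4.740 half-value layers.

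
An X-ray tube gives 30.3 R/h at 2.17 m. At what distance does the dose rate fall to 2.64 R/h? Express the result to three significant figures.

7.35 m

By the inverse-square law, d₂ = d₁·√(I₁/I₂).
I₁/I₂ = 30.3/2.64 = 11.48, so d₂ = 2.17 × √11.48 = 7.352 m.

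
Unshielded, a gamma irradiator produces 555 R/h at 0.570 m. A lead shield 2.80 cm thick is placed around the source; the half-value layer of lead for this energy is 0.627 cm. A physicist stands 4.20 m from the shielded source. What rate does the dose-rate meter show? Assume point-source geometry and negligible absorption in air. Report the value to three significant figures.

Distance alone: (0.570/4.20)² = 0.01842, so 555 × 0.01842 = 10.22 R/h.
Shield: 2.80/0.627 = 4.466 half-value layers → attenuation 2^(−4.466) = 0.04525.
Combined: 10.22 × 0.04525 = 0.4625 R/h.

0.463 R/h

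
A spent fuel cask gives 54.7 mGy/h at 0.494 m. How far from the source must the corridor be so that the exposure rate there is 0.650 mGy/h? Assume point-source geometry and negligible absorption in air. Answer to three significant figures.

4.53 m

Since intensity falls as 1/r², d₂ = d₁·√(I₁/I₂).
I₁/I₂ = 54.7/0.650 = 84.15, so d₂ = 0.494 × √84.15 = 4.532 m.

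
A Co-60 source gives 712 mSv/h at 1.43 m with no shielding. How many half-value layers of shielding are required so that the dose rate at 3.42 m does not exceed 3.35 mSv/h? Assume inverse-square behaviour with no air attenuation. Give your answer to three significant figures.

At 3.42 m, distance alone gives (1.43/3.42)² = 0.1748, so 712 × 0.1748 = 124.5 mSv/h.
Further attenuation needed: 124.5/3.35 = 37.16.
n = log₂(37.16) = 5.216 half-value layers.

5.22 half-value layers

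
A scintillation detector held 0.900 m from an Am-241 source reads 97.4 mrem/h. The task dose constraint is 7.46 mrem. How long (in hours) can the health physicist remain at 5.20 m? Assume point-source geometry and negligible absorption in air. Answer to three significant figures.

By the inverse-square law, rate at 5.20 m:
97.4 × (0.900/5.20)² = 97.4 × 0.02996 = 2.918 mrem/h.
Stay time = 7.46 mrem ÷ 2.918 mrem/h = 2.557 h.

2.56 h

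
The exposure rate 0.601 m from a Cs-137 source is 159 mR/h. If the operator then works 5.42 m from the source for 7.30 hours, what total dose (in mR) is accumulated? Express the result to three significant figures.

14.3 mR

Using I₁d₁² = I₂d₂², rate at 5.42 m:
159 × (0.601/5.42)² = 159 × 0.01230 = 1.956 mR/h.
Dose = rate × time = 1.956 mR/h × 7.300 h = 14.28 mR.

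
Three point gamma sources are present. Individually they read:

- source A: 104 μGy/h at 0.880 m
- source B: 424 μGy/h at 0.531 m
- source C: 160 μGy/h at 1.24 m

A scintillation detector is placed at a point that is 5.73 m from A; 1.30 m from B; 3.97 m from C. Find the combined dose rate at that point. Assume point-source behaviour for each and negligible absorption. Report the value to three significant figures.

88.8 μGy/h

Each source contributes Iᵢ·(dᵢ/rᵢ)²; contributions add.
A: 104 × (0.880/5.73)² = 2.453 μGy/h
B: 424 × (0.531/1.30)² = 70.74 μGy/h
C: 160 × (1.24/3.97)² = 15.61 μGy/h
Total = 2.453 + 70.74 + 15.61 = 88.80 μGy/h.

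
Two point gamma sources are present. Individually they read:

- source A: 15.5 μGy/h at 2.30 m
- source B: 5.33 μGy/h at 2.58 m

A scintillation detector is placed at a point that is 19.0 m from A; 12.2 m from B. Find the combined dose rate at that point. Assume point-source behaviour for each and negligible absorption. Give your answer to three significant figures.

By superposition, sum each source's inverse-square contribution:
A: 15.5 × (2.30/19.0)² = 0.2271 μGy/h
B: 5.33 × (2.58/12.2)² = 0.2384 μGy/h
Total = 0.2271 + 0.2384 = 0.4655 μGy/h.

0.466 μGy/h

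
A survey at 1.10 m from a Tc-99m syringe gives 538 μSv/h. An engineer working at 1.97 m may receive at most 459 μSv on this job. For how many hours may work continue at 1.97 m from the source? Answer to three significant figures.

2.74 h

By the inverse-square law, rate at 1.97 m:
(1.10/1.97)² = 0.3118, so 538 × 0.3118 = 167.7 μSv/h.
Stay time = 459 μSv ÷ 167.7 μSv/h = 2.737 h.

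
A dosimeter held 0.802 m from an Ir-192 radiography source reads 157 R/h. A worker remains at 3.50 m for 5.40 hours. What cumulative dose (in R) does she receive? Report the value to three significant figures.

By the inverse-square law, rate at 3.50 m:
(0.802/3.50)² = 0.05251, so 157 × 0.05251 = 8.244 R/h.
Dose = rate × time = 8.244 R/h × 5.400 h = 44.52 R.

44.5 R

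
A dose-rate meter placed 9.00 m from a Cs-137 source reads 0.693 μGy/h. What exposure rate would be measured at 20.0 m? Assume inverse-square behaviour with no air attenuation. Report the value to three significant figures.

0.140 μGy/h

By the inverse-square law, scaling from 9.00 m to 20.0 m:
(9.00/20.0)² = 0.2025, so 0.693 × 0.2025 = 0.1403 μGy/h.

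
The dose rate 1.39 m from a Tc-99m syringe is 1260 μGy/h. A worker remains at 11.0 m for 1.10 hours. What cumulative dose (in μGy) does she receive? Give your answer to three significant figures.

By the inverse-square law, rate at 11.0 m:
(1.39/11.0)² = 0.01597, so 1260 × 0.01597 = 20.12 μGy/h.
Dose = rate × time = 20.12 μGy/h × 1.100 h = 22.13 μGy.

22.1 μGy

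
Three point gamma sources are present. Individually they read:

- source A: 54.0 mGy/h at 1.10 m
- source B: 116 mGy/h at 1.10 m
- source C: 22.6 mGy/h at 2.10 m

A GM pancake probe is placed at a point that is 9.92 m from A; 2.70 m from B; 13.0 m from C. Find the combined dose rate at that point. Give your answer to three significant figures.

20.5 mGy/h

By superposition, sum each source's inverse-square contribution:
A: 54.0 × (1.10/9.92)² = 0.6640 mGy/h
B: 116 × (1.10/2.70)² = 19.25 mGy/h
C: 22.6 × (2.10/13.0)² = 0.5897 mGy/h
Total = 0.6640 + 19.25 + 0.5897 = 20.50 mGy/h.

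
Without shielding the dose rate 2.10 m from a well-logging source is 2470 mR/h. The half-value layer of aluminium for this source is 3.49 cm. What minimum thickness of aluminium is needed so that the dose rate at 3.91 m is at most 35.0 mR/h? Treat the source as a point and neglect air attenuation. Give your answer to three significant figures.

At 3.91 m, distance alone gives 2470 × (2.10/3.91)² = 2470 × 0.2885 = 712.6 mR/h.
Further attenuation needed: 712.6/35.0 = 20.36.
n = log₂(20.36) = 4.348 half-value layers.
Thickness = 4.348 × 3.49 cm = 15.17 cm.

15.2 cm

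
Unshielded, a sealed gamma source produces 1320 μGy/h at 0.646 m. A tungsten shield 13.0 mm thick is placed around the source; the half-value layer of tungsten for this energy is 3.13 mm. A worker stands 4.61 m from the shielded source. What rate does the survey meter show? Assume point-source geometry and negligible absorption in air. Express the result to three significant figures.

Distance alone: 1320 × (0.646/4.61)² = 1320 × 0.01964 = 25.92 μGy/h.
Shield: 13.0/3.13 = 4.153 half-value layers → attenuation 2^(−4.153) = 0.05621.
Combined: 25.92 × 0.05621 = 1.457 μGy/h.

1.46 μGy/h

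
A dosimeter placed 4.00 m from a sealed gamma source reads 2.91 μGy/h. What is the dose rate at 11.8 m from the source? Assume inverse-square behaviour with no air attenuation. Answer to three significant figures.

0.334 μGy/h

Intensity scales as (d₁/d₂)², so scaling from 4.00 m to 11.8 m:
(4.00/11.8)² = 0.1149, so 2.91 × 0.1149 = 0.3344 μGy/h.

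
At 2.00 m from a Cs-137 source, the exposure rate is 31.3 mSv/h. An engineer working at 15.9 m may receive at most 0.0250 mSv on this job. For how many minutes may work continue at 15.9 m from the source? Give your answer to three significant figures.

3.03 min

Using I₁d₁² = I₂d₂², rate at 15.9 m:
31.3 × (2.00/15.9)² = 31.3 × 0.01582 = 0.4952 mSv/h.
Stay time = 0.0250 mSv ÷ 0.4952 mSv/h = 0.05048 h = 3.029 min.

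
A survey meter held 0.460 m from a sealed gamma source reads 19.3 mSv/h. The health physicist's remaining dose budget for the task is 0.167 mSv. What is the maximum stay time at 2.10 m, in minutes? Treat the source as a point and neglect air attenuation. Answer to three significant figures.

Using I₁d₁² = I₂d₂², rate at 2.10 m:
19.3 × (0.460/2.10)² = 19.3 × 0.04798 = 0.9260 mSv/h.
Stay time = 0.167 mSv ÷ 0.9260 mSv/h = 0.1803 h = 10.82 min.

10.8 min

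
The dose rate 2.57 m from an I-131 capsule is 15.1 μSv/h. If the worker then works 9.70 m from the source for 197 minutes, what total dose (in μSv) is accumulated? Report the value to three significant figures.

Intensity scales as (d₁/d₂)², so rate at 9.70 m:
(2.57/9.70)² = 0.07020, so 15.1 × 0.07020 = 1.060 μSv/h.
Dose = rate × time = 1.060 μSv/h × 3.283 h = 3.480 μSv.

3.48 μSv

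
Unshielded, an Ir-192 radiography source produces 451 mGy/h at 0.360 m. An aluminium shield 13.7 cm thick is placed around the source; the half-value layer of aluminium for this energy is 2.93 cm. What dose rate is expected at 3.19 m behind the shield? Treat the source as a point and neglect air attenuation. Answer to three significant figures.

0.225 mGy/h

Distance alone: 451 × (0.360/3.19)² = 451 × 0.01274 = 5.746 mGy/h.
Shield: 13.7/2.93 = 4.676 half-value layers → attenuation 2^(−4.676) = 0.03912.
Combined: 5.746 × 0.03912 = 0.2248 mGy/h.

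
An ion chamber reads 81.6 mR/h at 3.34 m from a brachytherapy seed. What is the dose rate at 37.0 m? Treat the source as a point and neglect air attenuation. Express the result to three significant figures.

Applying the 1/r² law, the rate at 37.0 m is
81.6 × (3.34/37.0)² = 81.6 × 0.008149 = 0.6650 mR/h.

0.665 mR/h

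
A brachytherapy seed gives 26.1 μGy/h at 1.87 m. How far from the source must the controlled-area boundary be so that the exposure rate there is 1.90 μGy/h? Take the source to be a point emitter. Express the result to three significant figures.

6.93 m

Intensity scales as (d₁/d₂)², so d₂ = d₁·√(I₁/I₂).
I₁/I₂ = 26.1/1.90 = 13.74, so d₂ = 1.87 × √13.74 = 6.932 m.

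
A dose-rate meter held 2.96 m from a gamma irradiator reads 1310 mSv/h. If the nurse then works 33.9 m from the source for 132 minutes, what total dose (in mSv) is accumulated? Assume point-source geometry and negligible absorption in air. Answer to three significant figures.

22.0 mSv

Since intensity falls as 1/r², rate at 33.9 m:
(2.96/33.9)² = 0.007624, so 1310 × 0.007624 = 9.987 mSv/h.
Dose = rate × time = 9.987 mSv/h × 2.200 h = 21.97 mSv.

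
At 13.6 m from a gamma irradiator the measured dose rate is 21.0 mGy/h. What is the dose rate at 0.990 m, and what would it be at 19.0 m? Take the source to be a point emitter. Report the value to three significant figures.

Using I₁d₁² = I₂d₂²,
At 0.990 m: 21.0 × (13.6/0.990)² = 21.0 × 188.7 = 3963 mGy/h
At 19.0 m: (0.990/19.0)² = 0.002715, so 3963 × 0.002715 = 10.76 mGy/h.

3960 mGy/h; 10.8 mGy/h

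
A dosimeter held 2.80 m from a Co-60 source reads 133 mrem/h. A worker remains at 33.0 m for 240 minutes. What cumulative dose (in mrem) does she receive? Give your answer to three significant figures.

Using I₁d₁² = I₂d₂², rate at 33.0 m:
133 × (2.80/33.0)² = 133 × 0.007199 = 0.9575 mrem/h.
Dose = rate × time = 0.9575 mrem/h × 4.000 h = 3.830 mrem.

3.83 mrem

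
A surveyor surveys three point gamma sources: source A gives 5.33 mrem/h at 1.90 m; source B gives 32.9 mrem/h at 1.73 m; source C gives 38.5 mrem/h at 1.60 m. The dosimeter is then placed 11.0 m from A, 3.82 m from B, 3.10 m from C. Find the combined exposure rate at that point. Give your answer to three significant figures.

17.2 mrem/h

By superposition, sum each source's inverse-square contribution:
A: 5.33 × (1.90/11.0)² = 0.1590 mrem/h
B: 32.9 × (1.73/3.82)² = 6.748 mrem/h
C: 38.5 × (1.60/3.10)² = 10.26 mrem/h
Total = 0.1590 + 6.748 + 10.26 = 17.17 mrem/h.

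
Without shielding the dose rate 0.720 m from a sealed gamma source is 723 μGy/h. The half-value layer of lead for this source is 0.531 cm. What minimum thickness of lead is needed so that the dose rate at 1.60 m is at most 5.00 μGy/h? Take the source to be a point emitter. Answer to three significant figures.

2.59 cm

At 1.60 m, distance alone gives 723 × (0.720/1.60)² = 723 × 0.2025 = 146.4 μGy/h.
Further attenuation needed: 146.4/5.00 = 29.28.
n = log₂(29.28) = 4.872 half-value layers.
Thickness = 4.872 × 0.531 cm = 2.587 cm.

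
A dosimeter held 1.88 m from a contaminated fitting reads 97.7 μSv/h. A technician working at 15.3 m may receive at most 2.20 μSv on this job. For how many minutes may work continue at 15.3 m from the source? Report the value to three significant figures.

Intensity scales as (d₁/d₂)², so rate at 15.3 m:
97.7 × (1.88/15.3)² = 97.7 × 0.01510 = 1.475 μSv/h.
Stay time = 2.20 μSv ÷ 1.475 μSv/h = 1.492 h = 89.52 min.

89.5 min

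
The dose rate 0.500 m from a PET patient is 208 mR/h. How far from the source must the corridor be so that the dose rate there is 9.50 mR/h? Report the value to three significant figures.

2.34 m

Using I₁d₁² = I₂d₂², d₂ = d₁·√(I₁/I₂).
I₁/I₂ = 208/9.50 = 21.89, so d₂ = 0.500 × √21.89 = 2.339 m.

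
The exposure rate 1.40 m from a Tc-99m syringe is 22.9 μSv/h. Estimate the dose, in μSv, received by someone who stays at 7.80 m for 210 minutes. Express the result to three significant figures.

2.58 μSv

By the inverse-square law, rate at 7.80 m:
(1.40/7.80)² = 0.03222, so 22.9 × 0.03222 = 0.7378 μSv/h.
Dose = rate × time = 0.7378 μSv/h × 3.500 h = 2.582 μSv.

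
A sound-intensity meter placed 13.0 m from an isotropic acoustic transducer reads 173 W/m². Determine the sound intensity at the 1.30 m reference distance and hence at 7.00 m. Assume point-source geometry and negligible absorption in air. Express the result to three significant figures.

Since intensity falls as 1/r²,
At 1.30 m: (13.0/1.30)² = 100.0, so 173 × 100.0 = 17300 W/m²
At 7.00 m: 17300 × (1.30/7.00)² = 17300 × 0.03449 = 596.7 W/m².

17300 W/m²; 597 W/m²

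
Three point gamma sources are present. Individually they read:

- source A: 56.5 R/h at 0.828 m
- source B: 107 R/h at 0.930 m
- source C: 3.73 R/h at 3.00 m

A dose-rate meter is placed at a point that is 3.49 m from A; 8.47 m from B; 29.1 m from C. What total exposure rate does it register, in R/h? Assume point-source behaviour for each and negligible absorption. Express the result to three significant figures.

4.51 R/h

By superposition, sum each source's inverse-square contribution:
A: 56.5 × (0.828/3.49)² = 3.180 R/h
B: 107 × (0.930/8.47)² = 1.290 R/h
C: 3.73 × (3.00/29.1)² = 0.03964 R/h
Total = 3.180 + 1.290 + 0.03964 = 4.510 R/h.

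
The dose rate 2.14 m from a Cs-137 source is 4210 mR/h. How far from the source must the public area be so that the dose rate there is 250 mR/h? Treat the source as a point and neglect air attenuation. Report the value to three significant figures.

Since intensity falls as 1/r², d₂ = d₁·√(I₁/I₂).
I₁/I₂ = 4210/250 = 16.84, so d₂ = 2.14 × √16.84 = 8.782 m.

8.78 m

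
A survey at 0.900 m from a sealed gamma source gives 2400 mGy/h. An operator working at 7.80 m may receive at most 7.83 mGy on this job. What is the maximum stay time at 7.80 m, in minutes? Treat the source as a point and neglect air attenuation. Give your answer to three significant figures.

Applying the 1/r² law, rate at 7.80 m:
2400 × (0.900/7.80)² = 2400 × 0.01331 = 31.94 mGy/h.
Stay time = 7.83 mGy ÷ 31.94 mGy/h = 0.2451 h = 14.71 min.

14.7 min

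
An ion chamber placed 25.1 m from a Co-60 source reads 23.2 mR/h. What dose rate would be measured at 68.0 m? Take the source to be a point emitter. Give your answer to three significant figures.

Since intensity falls as 1/r², scaling from 25.1 m to 68.0 m:
(25.1/68.0)² = 0.1362, so 23.2 × 0.1362 = 3.160 mR/h.

3.16 mR/h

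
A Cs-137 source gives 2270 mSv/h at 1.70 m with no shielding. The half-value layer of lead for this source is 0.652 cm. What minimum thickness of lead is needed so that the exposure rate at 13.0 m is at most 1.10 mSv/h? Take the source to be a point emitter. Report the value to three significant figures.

At 13.0 m, distance alone gives (1.70/13.0)² = 0.01710, so 2270 × 0.01710 = 38.82 mSv/h.
Further attenuation needed: 38.82/1.10 = 35.29.
n = log₂(35.29) = 5.141 half-value layers.
Thickness = 5.141 × 0.652 cm = 3.352 cm.

3.35 cm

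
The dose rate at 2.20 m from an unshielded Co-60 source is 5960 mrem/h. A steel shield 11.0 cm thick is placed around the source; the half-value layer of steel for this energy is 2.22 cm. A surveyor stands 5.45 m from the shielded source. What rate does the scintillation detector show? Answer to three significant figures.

31.3 mrem/h

Distance alone: (2.20/5.45)² = 0.1629, so 5960 × 0.1629 = 970.9 mrem/h.
Shield: 11.0/2.22 = 4.955 half-value layers → attenuation 2^(−4.955) = 0.03224.
Combined: 970.9 × 0.03224 = 31.30 mrem/h.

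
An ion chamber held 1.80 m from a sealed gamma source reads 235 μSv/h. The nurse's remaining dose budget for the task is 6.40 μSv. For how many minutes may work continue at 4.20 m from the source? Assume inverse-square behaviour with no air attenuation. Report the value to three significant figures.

Since intensity falls as 1/r², rate at 4.20 m:
235 × (1.80/4.20)² = 235 × 0.1837 = 43.17 μSv/h.
Stay time = 6.40 μSv ÷ 43.17 μSv/h = 0.1483 h = 8.898 min.

8.90 min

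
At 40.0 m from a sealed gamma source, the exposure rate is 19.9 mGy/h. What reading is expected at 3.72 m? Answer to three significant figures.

2300 mGy/h

Applying the 1/r² law, the rate at 3.72 m is
19.9 × (40.0/3.72)² = 19.9 × 115.6 = 2300 mGy/h.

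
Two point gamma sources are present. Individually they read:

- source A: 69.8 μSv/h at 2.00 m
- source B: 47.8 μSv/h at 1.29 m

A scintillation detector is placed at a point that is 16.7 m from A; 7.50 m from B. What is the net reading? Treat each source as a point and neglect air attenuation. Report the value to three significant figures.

By superposition, sum each source's inverse-square contribution:
A: 69.8 × (2.00/16.7)² = 1.001 μSv/h
B: 47.8 × (1.29/7.50)² = 1.414 μSv/h
Total = 1.001 + 1.414 = 2.415 μSv/h.

2.42 μSv/h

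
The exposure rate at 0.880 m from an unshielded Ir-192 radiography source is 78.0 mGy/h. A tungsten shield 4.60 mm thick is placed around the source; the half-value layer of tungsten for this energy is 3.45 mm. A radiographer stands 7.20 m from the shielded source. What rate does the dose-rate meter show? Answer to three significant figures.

0.462 mGy/h

Distance alone: (0.880/7.20)² = 0.01494, so 78.0 × 0.01494 = 1.165 mGy/h.
Shield: 4.60/3.45 = 1.333 half-value layers → attenuation 2^(−1.333) = 0.3969.
Combined: 1.165 × 0.3969 = 0.4624 mGy/h.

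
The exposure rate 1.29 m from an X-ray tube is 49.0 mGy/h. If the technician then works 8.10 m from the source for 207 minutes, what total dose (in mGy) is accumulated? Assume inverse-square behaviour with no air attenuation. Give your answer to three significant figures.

Using I₁d₁² = I₂d₂², rate at 8.10 m:
49.0 × (1.29/8.10)² = 49.0 × 0.02536 = 1.243 mGy/h.
Dose = rate × time = 1.243 mGy/h × 3.450 h = 4.288 mGy.

4.29 mGy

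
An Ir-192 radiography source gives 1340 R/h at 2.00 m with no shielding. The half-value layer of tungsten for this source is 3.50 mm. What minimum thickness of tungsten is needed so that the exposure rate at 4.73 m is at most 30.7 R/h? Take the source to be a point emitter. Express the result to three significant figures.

At 4.73 m, distance alone gives (2.00/4.73)² = 0.1788, so 1340 × 0.1788 = 239.6 R/h.
Further attenuation needed: 239.6/30.7 = 7.805.
n = log₂(7.805) = 2.964 half-value layers.
Thickness = 2.964 × 3.50 mm = 10.37 mm.

10.4 mm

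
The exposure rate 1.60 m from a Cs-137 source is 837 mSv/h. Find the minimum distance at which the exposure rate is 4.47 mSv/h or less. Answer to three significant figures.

21.9 m

Since intensity falls as 1/r², d₂ = d₁·√(I₁/I₂).
I₁/I₂ = 837/4.47 = 187.2, so d₂ = 1.60 × √187.2 = 21.89 m.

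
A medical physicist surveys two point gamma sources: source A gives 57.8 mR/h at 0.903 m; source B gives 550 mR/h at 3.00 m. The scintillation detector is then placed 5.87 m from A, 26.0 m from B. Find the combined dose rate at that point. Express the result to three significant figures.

Each source contributes Iᵢ·(dᵢ/rᵢ)²; contributions add.
A: 57.8 × (0.903/5.87)² = 1.368 mR/h
B: 550 × (3.00/26.0)² = 7.322 mR/h
Total = 1.368 + 7.322 = 8.690 mR/h.

8.69 mR/h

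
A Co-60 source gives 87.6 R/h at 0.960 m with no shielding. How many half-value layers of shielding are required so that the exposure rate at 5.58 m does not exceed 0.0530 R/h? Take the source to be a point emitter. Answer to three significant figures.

At 5.58 m, distance alone gives 87.6 × (0.960/5.58)² = 87.6 × 0.02960 = 2.593 R/h.
Further attenuation needed: 2.593/0.0530 = 48.92.
n = log₂(48.92) = 5.612 half-value layers.

5.61 half-value layers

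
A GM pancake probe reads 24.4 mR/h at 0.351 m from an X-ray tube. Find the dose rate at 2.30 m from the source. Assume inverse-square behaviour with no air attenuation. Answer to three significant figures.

0.568 mR/h

Since intensity falls as 1/r², the rate at 2.30 m is
24.4 × (0.351/2.30)² = 24.4 × 0.02329 = 0.5683 mR/h.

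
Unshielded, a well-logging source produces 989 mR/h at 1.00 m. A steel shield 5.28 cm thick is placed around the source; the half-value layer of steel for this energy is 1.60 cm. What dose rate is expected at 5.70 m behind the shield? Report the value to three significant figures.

Distance alone: 989 × (1.00/5.70)² = 989 × 0.03078 = 30.44 mR/h.
Shield: 5.28/1.60 = 3.300 half-value layers → attenuation 2^(−3.300) = 0.1015.
Combined: 30.44 × 0.1015 = 3.090 mR/h.

3.09 mR/h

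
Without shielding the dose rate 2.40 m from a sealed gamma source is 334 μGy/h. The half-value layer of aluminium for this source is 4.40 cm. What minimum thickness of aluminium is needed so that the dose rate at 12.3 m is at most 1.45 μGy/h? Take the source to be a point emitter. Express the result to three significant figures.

13.8 cm

At 12.3 m, distance alone gives (2.40/12.3)² = 0.03807, so 334 × 0.03807 = 12.72 μGy/h.
Further attenuation needed: 12.72/1.45 = 8.772.
n = log₂(8.772) = 3.133 half-value layers.
Thickness = 3.133 × 4.40 cm = 13.79 cm.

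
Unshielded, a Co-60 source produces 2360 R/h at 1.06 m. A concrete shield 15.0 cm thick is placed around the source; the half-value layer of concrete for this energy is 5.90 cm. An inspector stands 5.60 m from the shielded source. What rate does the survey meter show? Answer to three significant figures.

14.5 R/h

Distance alone: (1.06/5.60)² = 0.03583, so 2360 × 0.03583 = 84.56 R/h.
Shield: 15.0/5.90 = 2.542 half-value layers → attenuation 2^(−2.542) = 0.1717.
Combined: 84.56 × 0.1717 = 14.52 R/h.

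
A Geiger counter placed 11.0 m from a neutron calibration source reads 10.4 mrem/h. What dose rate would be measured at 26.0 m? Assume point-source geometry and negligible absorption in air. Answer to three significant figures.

Since intensity falls as 1/r², scaling from 11.0 m to 26.0 m:
(11.0/26.0)² = 0.1790, so 10.4 × 0.1790 = 1.862 mrem/h.

1.86 mrem/h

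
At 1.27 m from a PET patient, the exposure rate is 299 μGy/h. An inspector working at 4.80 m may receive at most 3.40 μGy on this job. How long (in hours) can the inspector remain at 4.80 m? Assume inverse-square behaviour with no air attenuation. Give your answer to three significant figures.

By the inverse-square law, rate at 4.80 m:
299 × (1.27/4.80)² = 299 × 0.07000 = 20.93 μGy/h.
Stay time = 3.40 μGy ÷ 20.93 μGy/h = 0.1624 h.

0.162 h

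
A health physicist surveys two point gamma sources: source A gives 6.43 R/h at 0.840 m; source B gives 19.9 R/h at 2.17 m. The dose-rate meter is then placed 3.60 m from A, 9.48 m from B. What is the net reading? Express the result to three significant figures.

By superposition, sum each source's inverse-square contribution:
A: 6.43 × (0.840/3.60)² = 0.3501 R/h
B: 19.9 × (2.17/9.48)² = 1.043 R/h
Total = 0.3501 + 1.043 = 1.393 R/h.

1.39 R/h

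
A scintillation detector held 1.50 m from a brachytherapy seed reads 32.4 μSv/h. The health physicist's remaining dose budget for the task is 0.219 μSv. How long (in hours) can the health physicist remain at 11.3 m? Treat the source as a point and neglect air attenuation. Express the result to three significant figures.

Intensity scales as (d₁/d₂)², so rate at 11.3 m:
(1.50/11.3)² = 0.01762, so 32.4 × 0.01762 = 0.5709 μSv/h.
Stay time = 0.219 μSv ÷ 0.5709 μSv/h = 0.3836 h.

0.384 h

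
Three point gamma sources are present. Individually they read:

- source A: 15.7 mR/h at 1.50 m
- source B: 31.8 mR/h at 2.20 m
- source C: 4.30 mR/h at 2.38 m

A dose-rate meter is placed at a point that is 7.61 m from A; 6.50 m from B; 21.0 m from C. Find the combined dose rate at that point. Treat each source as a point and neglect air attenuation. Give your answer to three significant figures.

4.31 mR/h

Each source contributes Iᵢ·(dᵢ/rᵢ)²; contributions add.
A: 15.7 × (1.50/7.61)² = 0.6100 mR/h
B: 31.8 × (2.20/6.50)² = 3.643 mR/h
C: 4.30 × (2.38/21.0)² = 0.05523 mR/h
Total = 0.6100 + 3.643 + 0.05523 = 4.308 mR/h.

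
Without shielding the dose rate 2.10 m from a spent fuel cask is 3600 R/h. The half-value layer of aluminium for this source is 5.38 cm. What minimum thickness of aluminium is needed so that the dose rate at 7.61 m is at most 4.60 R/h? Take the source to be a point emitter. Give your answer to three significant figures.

31.7 cm

At 7.61 m, distance alone gives (2.10/7.61)² = 0.07615, so 3600 × 0.07615 = 274.1 R/h.
Further attenuation needed: 274.1/4.60 = 59.59.
n = log₂(59.59) = 5.897 half-value layers.
Thickness = 5.897 × 5.38 cm = 31.73 cm.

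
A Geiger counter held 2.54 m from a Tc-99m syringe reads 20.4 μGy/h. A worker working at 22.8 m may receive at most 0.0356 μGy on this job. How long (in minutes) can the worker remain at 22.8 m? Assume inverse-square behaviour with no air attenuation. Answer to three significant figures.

8.44 min

Since intensity falls as 1/r², rate at 22.8 m:
(2.54/22.8)² = 0.01241, so 20.4 × 0.01241 = 0.2532 μGy/h.
Stay time = 0.0356 μGy ÷ 0.2532 μGy/h = 0.1406 h = 8.436 min.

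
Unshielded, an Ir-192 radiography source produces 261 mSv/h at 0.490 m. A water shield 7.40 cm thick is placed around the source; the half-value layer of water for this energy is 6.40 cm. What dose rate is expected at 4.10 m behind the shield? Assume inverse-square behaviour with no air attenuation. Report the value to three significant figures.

Distance alone: 261 × (0.490/4.10)² = 261 × 0.01428 = 3.727 mSv/h.
Shield: 7.40/6.40 = 1.156 half-value layers → attenuation 2^(−1.156) = 0.4488.
Combined: 3.727 × 0.4488 = 1.673 mSv/h.

1.67 mSv/h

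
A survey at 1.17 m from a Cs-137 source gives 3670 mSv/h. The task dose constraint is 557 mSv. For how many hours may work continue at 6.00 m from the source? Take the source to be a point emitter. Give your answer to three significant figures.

3.99 h

Since intensity falls as 1/r², rate at 6.00 m:
(1.17/6.00)² = 0.03802, so 3670 × 0.03802 = 139.5 mSv/h.
Stay time = 557 mSv ÷ 139.5 mSv/h = 3.993 h.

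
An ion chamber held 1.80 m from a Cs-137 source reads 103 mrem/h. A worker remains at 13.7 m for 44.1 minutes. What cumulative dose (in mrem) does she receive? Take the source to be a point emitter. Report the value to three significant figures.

By the inverse-square law, rate at 13.7 m:
103 × (1.80/13.7)² = 103 × 0.01726 = 1.778 mrem/h.
Dose = rate × time = 1.778 mrem/h × 0.7350 h = 1.307 mrem.

1.31 mrem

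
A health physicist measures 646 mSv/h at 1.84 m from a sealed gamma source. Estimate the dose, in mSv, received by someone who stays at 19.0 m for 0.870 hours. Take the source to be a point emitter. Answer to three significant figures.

5.27 mSv

By the inverse-square law, rate at 19.0 m:
646 × (1.84/19.0)² = 646 × 0.009378 = 6.058 mSv/h.
Dose = rate × time = 6.058 mSv/h × 0.8700 h = 5.270 mSv.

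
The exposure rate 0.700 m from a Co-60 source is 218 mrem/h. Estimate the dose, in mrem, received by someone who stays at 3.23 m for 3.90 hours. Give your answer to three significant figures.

39.9 mrem

Applying the 1/r² law, rate at 3.23 m:
(0.700/3.23)² = 0.04697, so 218 × 0.04697 = 10.24 mrem/h.
Dose = rate × time = 10.24 mrem/h × 3.900 h = 39.94 mrem.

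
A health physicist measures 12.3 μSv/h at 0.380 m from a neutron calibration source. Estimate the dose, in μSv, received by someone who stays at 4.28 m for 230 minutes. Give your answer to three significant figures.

0.372 μSv

Since intensity falls as 1/r², rate at 4.28 m:
12.3 × (0.380/4.28)² = 12.3 × 0.007883 = 0.09696 μSv/h.
Dose = rate × time = 0.09696 μSv/h × 3.833 h = 0.3716 μSv.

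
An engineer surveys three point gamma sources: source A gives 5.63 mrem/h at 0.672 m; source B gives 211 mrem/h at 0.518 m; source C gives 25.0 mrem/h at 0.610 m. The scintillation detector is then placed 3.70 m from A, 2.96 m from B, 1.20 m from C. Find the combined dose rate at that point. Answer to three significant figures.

By superposition, sum each source's inverse-square contribution:
A: 5.63 × (0.672/3.70)² = 0.1857 mrem/h
B: 211 × (0.518/2.96)² = 6.462 mrem/h
C: 25.0 × (0.610/1.20)² = 6.460 mrem/h
Total = 0.1857 + 6.462 + 6.460 = 13.11 mrem/h.

13.1 mrem/h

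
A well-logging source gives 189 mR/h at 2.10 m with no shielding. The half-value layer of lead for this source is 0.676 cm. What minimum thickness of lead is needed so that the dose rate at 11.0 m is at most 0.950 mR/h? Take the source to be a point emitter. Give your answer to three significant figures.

1.93 cm

At 11.0 m, distance alone gives (2.10/11.0)² = 0.03645, so 189 × 0.03645 = 6.889 mR/h.
Further attenuation needed: 6.889/0.950 = 7.252.
n = log₂(7.252) = 2.858 half-value layers.
Thickness = 2.858 × 0.676 cm = 1.932 cm.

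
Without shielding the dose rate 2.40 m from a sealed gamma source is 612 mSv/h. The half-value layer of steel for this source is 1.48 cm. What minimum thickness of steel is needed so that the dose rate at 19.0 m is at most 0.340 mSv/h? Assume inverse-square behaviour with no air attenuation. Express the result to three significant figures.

7.17 cm

At 19.0 m, distance alone gives 612 × (2.40/19.0)² = 612 × 0.01596 = 9.768 mSv/h.
Further attenuation needed: 9.768/0.340 = 28.73.
n = log₂(28.73) = 4.844 half-value layers.
Thickness = 4.844 × 1.48 cm = 7.169 cm.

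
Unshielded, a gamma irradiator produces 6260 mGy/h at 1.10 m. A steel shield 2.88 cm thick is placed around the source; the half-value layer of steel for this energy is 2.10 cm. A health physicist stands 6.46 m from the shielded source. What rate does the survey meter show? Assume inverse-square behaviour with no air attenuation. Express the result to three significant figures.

Distance alone: (1.10/6.46)² = 0.02899, so 6260 × 0.02899 = 181.5 mGy/h.
Shield: 2.88/2.10 = 1.371 half-value layers → attenuation 2^(−1.371) = 0.3866.
Combined: 181.5 × 0.3866 = 70.17 mGy/h.

70.2 mGy/h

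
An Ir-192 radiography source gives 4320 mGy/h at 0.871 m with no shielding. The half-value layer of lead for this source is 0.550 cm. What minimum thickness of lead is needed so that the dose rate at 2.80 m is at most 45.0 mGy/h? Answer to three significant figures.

1.77 cm

At 2.80 m, distance alone gives 4320 × (0.871/2.80)² = 4320 × 0.09677 = 418.0 mGy/h.
Further attenuation needed: 418.0/45.0 = 9.289.
n = log₂(9.289) = 3.216 half-value layers.
Thickness = 3.216 × 0.550 cm = 1.769 cm.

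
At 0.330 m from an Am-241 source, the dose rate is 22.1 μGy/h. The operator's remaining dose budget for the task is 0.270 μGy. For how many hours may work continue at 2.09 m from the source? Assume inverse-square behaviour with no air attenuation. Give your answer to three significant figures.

Since intensity falls as 1/r², rate at 2.09 m:
22.1 × (0.330/2.09)² = 22.1 × 0.02493 = 0.5510 μGy/h.
Stay time = 0.270 μGy ÷ 0.5510 μGy/h = 0.4900 h.

0.490 h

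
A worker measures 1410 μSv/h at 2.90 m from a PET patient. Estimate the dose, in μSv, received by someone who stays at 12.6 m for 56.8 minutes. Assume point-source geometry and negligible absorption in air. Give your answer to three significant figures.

Applying the 1/r² law, rate at 12.6 m:
(2.90/12.6)² = 0.05297, so 1410 × 0.05297 = 74.69 μSv/h.
Dose = rate × time = 74.69 μSv/h × 0.9467 h = 70.71 μSv.

70.7 μSv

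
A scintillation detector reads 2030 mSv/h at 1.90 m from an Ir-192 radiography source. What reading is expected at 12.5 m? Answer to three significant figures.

Since intensity falls as 1/r², the rate at 12.5 m is
(1.90/12.5)² = 0.02310, so 2030 × 0.02310 = 46.89 mSv/h.

46.9 mSv/h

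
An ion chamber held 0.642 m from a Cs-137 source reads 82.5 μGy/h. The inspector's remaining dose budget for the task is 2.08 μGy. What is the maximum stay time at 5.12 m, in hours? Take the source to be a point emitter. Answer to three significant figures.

1.60 h

Applying the 1/r² law, rate at 5.12 m:
82.5 × (0.642/5.12)² = 82.5 × 0.01572 = 1.297 μGy/h.
Stay time = 2.08 μGy ÷ 1.297 μGy/h = 1.604 h.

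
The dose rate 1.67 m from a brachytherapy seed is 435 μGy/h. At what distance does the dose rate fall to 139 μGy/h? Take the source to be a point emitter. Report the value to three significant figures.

Using I₁d₁² = I₂d₂², d₂ = d₁·√(I₁/I₂).
I₁/I₂ = 435/139 = 3.129, so d₂ = 1.67 × √3.129 = 2.954 m.

2.95 m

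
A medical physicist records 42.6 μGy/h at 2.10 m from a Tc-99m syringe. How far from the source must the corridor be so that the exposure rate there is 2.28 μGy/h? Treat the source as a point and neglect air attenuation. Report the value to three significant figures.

By the inverse-square law, d₂ = d₁·√(I₁/I₂).
I₁/I₂ = 42.6/2.28 = 18.68, so d₂ = 2.10 × √18.68 = 9.076 m.

9.08 m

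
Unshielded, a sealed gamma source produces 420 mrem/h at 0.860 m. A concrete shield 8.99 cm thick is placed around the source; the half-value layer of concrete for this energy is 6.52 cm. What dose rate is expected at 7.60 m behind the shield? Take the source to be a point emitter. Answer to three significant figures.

2.07 mrem/h

Distance alone: 420 × (0.860/7.60)² = 420 × 0.01280 = 5.376 mrem/h.
Shield: 8.99/6.52 = 1.379 half-value layers → attenuation 2^(−1.379) = 0.3845.
Combined: 5.376 × 0.3845 = 2.067 mrem/h.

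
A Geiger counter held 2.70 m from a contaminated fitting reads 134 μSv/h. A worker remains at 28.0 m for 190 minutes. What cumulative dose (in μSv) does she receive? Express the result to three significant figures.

3.95 μSv

Since intensity falls as 1/r², rate at 28.0 m:
(2.70/28.0)² = 0.009298, so 134 × 0.009298 = 1.246 μSv/h.
Dose = rate × time = 1.246 μSv/h × 3.167 h = 3.946 μSv.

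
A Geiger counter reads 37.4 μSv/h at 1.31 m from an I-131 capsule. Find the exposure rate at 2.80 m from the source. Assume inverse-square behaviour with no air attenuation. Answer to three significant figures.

8.19 μSv/h

Using I₁d₁² = I₂d₂², the rate at 2.80 m is
(1.31/2.80)² = 0.2189, so 37.4 × 0.2189 = 8.187 μSv/h.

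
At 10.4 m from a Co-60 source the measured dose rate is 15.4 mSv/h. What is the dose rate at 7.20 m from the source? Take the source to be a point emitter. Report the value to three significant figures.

By the inverse-square law, scaling from 10.4 m to 7.20 m:
(10.4/7.20)² = 2.086, so 15.4 × 2.086 = 32.12 mSv/h.

32.1 mSv/h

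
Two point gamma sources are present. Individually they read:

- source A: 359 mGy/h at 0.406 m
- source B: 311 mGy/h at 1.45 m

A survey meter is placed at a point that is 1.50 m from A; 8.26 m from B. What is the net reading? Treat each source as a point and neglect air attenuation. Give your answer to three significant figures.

35.9 mGy/h

By superposition, sum each source's inverse-square contribution:
A: 359 × (0.406/1.50)² = 26.30 mGy/h
B: 311 × (1.45/8.26)² = 9.584 mGy/h
Total = 26.30 + 9.584 = 35.88 mGy/h.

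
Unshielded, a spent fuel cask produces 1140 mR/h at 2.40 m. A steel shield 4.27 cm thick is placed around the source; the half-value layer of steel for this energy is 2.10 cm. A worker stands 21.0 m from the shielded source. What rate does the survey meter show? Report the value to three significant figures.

Distance alone: 1140 × (2.40/21.0)² = 1140 × 0.01306 = 14.89 mR/h.
Shield: 4.27/2.10 = 2.033 half-value layers → attenuation 2^(−2.033) = 0.2443.
Combined: 14.89 × 0.2443 = 3.638 mR/h.

3.64 mR/h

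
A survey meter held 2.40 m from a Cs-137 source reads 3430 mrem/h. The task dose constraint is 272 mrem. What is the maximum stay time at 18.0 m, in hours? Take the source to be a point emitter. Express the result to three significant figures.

By the inverse-square law, rate at 18.0 m:
(2.40/18.0)² = 0.01778, so 3430 × 0.01778 = 60.99 mrem/h.
Stay time = 272 mrem ÷ 60.99 mrem/h = 4.460 h.

4.46 h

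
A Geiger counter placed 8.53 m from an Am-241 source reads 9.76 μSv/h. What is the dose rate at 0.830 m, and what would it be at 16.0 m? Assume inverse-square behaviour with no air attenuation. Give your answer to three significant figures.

By the inverse-square law,
At 0.830 m: 9.76 × (8.53/0.830)² = 9.76 × 105.6 = 1031 μSv/h
At 16.0 m: (0.830/16.0)² = 0.002691, so 1031 × 0.002691 = 2.774 μSv/h.

1030 μSv/h; 2.77 μSv/h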